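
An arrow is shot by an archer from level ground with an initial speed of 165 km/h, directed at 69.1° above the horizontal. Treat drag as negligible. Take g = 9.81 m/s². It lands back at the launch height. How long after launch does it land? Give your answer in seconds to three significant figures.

Convert: 165 km/h = 165/3.6 = 45.83 m/s.
vₓ = 45.83 cos 69.1° = 16.35 m/s; v_y0 = 45.83 sin 69.1° = 42.82 m/s.
Time of flight on level ground: T = 2 v_y0 / g = 2 × 42.82 / 9.81 = 8.729 s.

8.73 s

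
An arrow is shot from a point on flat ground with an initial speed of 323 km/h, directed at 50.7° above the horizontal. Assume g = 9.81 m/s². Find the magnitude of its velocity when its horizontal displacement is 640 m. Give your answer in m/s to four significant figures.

Convert: 323 km/h = 323/3.6 = 89.72 m/s.
Components: vₓ = 89.72 cos 50.7° = 56.83 m/s, v_y0 = 89.72 sin 50.7° = 69.43 m/s.
At x = 640 m, t = x/vₓ = 640/56.83 = 11.26 s.
Vertical velocity there: v_y = v_y0 − g t = 69.43 − 9.81 × 11.26 = −41.05 m/s.
Speed: √(vₓ² + v_y²) = √(56.83² + 41.05²) = 70.10 m/s.

70.10 m/s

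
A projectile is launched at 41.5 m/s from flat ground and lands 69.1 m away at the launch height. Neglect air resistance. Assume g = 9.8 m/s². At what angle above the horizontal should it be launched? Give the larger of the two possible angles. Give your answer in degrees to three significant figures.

R = v₀² sin 2θ / g gives sin 2θ = gR/v₀² = 9.80·69.1/41.5² = 0.3932.
2θ = 23.15° or 180° − 23.15° = 156.8°, so θ = 11.58° or 78.42°.
The larger angle is 78.42°.

78.4°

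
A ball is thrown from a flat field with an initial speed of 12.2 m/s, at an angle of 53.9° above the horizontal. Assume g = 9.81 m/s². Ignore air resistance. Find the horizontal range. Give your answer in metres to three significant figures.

Horizontal component vₓ = 12.20 cos 53.9° = 7.188 m/s; vertical v_y0 = 12.20 sin 53.9° = 9.857 m/s.
Time aloft: T = 2 v_y0 / g = 2 × 9.857 / 9.81 = 2.010 s.
Range: R = vₓ T = 7.188 × 2.010 = 14.45 m.

14.4 m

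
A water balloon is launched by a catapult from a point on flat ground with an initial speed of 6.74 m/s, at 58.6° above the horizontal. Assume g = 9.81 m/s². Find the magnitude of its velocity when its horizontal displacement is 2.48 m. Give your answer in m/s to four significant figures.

3.703 m/s

vₓ = 6.740 cos 58.6° = 3.512 m/s; v_y0 = 6.740 sin 58.6° = 5.753 m/s.
x = vₓ t ⇒ t = 2.48/3.512 = 0.7062 s.
Vertical velocity there: v_y = v_y0 − g t = 5.753 − 9.81 × 0.7062 = −1.175 m/s.
Speed: √(vₓ² + v_y²) = √(3.512² + 1.175²) = 3.703 m/s.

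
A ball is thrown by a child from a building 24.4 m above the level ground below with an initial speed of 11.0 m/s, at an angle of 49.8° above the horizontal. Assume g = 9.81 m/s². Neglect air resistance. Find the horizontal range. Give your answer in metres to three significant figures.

Components: vₓ = 11.00 cos 49.8° = 7.100 m/s, v_y0 = 11.00 sin 49.8° = 8.402 m/s.
Vertical motion (up positive, ground at y = 0): 4.905 t² − (8.402) t − 24.4 = 0, so t = (8.402 + √(8.402² + 2·9.81·24.4)) / 9.81 = (8.402 + 23.44) / 9.81 = 3.246 s.
Horizontal distance: R = vₓ t = 7.100 × 3.246 = 23.04 m.

23.0 m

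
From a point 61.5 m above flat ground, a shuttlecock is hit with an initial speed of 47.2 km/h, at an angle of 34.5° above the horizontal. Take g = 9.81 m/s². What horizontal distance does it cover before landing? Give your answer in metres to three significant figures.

47.3 m

Convert: 47.2 km/h = 47.2/3.6 = 13.11 m/s.
vₓ = 13.11 cos 34.5° = 10.81 m/s; v_y0 = 13.11 sin 34.5° = 7.426 m/s.
Vertical motion (up positive, ground at y = 0): 4.905 t² − (7.426) t − 61.5 = 0, so t = (7.426 + √(7.426² + 2·9.81·61.5)) / 9.81 = (7.426 + 35.52) / 9.81 = 4.378 s.
Horizontal distance: R = vₓ t = 10.81 × 4.378 = 47.30 m.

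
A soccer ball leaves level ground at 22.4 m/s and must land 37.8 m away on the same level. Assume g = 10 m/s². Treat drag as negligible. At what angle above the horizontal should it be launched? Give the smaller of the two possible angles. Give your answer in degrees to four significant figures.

24.44°

Level-ground range R = v₀² sin(2θ)/g ⇒ sin(2θ) = gR/v₀² = 10.0 × 37.8 / 22.4² = 0.7533.
2θ = 48.88° or 180° − 48.88° = 131.1°, so θ = 24.44° or 65.56°.
The smaller angle is 24.44°.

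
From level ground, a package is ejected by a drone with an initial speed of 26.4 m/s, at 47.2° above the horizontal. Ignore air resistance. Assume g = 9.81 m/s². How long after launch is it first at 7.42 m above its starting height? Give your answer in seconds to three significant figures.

Components: vₓ = 26.40 cos 47.2° = 17.94 m/s, v_y0 = 26.40 sin 47.2° = 19.37 m/s.
Require v_y0 t − ½ g t² = 7.42, i.e. 4.905 t² − 19.37 t + 7.42 = 0.
Quadratic formula: t = (19.37 ± √229.63) / 9.81 = (19.37 ± 15.15) / 9.81 → t = 0.4298 s or 3.519 s.
The first (ascending) time is 0.4298 s.

0.430 s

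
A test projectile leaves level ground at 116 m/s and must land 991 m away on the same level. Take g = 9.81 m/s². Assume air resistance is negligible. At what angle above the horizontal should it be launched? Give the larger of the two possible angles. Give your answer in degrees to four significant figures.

Level-ground range R = v₀² sin(2θ)/g ⇒ sin(2θ) = gR/v₀² = 9.81 × 991 / 116² = 0.7225.
2θ = 46.26° or 180° − 46.26° = 133.7°, so θ = 23.13° or 66.87°.
The larger angle is 66.87°.

66.87°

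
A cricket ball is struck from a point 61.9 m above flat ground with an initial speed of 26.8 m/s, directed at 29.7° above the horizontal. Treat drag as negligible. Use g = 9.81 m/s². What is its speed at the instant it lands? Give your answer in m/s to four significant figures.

vₓ = 26.80 cos 29.7° = 23.28 m/s; v_y0 = 26.80 sin 29.7° = 13.28 m/s.
With up positive and y = 0 at the ground: y(t) = 61.9 + (13.28) t − 4.905 t². Setting y = 0 and taking the positive root: t = [13.28 + √(13.28² + 2·9.81·61.9)] / 9.81 = (13.28 + 37.29) / 9.81 = 5.155 s.
Vertical velocity at impact: v_y = v_y0 − g t = 13.28 − 9.81 × 5.155 = −37.29 m/s.
Speed: |v| = √(vₓ² + v_y²) = √(23.28² + 37.29²) = 43.96 m/s.

43.96 m/s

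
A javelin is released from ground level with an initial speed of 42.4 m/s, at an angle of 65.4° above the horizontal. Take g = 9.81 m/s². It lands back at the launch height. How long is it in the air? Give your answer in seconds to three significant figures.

Components: vₓ = 42.40 cos 65.4° = 17.65 m/s, v_y0 = 42.40 sin 65.4° = 38.55 m/s.
Time of flight on level ground: T = 2 v_y0 / g = 2 × 38.55 / 9.81 = 7.860 s.

7.86 s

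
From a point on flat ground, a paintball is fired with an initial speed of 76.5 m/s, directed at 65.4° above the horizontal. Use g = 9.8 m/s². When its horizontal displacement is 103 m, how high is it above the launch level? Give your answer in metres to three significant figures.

174 m

Components: vₓ = 76.50 cos 65.4° = 31.85 m/s, v_y0 = 76.50 sin 65.4° = 69.56 m/s.
Time to reach x = 103 m: t = x/vₓ = 103/31.85 = 3.234 s.
Height: y = v_y0 t − ½ g t² = 69.56 × 3.234 − 4.900 × 3.234² = 225.0 − 51.26 = 173.7 m.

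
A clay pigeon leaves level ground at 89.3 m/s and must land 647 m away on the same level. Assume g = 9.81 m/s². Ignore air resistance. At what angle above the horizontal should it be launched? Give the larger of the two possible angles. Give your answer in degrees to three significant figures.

63.6°

R = v₀² sin 2θ / g gives sin 2θ = gR/v₀² = 9.81·647/89.3² = 0.7959.
2θ = 52.74° or 180° − 52.74° = 127.3°, so θ = 26.37° or 63.63°.
The larger angle is 63.63°.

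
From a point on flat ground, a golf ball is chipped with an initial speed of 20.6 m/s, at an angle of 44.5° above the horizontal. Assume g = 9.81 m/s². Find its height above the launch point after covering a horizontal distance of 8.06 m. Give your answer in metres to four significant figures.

6.445 m

Resolve: vₓ = 20.60 cos 44.5° = 14.69 m/s and v_y0 = 20.60 sin 44.5° = 14.44 m/s.
x = vₓ t ⇒ t = 8.06/14.69 = 0.5486 s.
Height: y = v_y0 t − ½ g t² = 14.44 × 0.5486 − 4.905 × 0.5486² = 7.921 − 1.476 = 6.445 m.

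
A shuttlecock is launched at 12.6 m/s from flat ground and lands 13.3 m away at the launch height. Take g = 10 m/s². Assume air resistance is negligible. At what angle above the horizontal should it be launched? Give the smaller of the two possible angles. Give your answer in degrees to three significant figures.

R = v₀² sin 2θ / g gives sin 2θ = gR/v₀² = 10.0·13.3/12.6² = 0.8377.
2θ = 56.90° or 180° − 56.90° = 123.1°, so θ = 28.45° or 61.55°.
The smaller angle is 28.45°.

28.5°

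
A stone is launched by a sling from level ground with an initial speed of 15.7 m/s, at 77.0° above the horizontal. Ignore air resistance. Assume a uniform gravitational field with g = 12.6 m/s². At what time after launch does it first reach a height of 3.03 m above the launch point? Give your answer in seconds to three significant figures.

0.218 s

Components: vₓ = 15.70 cos 77.0° = 3.532 m/s, v_y0 = 15.70 sin 77.0° = 15.30 m/s.
Height y(t) = 15.30 t − 6.300 t² = 3.03 gives 6.300 t² − 15.30 t + 3.03 = 0.
t = [15.30 ± √(15.30² − 2·12.6·3.03)] / 12.6 = (15.30 ± 12.56) / 12.6, so t = 0.2176 s or t = 2.211 s.
The first (ascending) time is 0.2176 s.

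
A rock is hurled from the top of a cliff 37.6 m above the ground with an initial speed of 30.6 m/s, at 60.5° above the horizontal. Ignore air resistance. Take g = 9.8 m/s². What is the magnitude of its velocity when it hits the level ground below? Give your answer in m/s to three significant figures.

40.9 m/s

vₓ = 30.60 cos 60.5° = 15.07 m/s; v_y0 = 30.60 sin 60.5° = 26.63 m/s.
The projectile lands when y = 37.6 + (26.63) t − ½·9.80·t² = 0. Positive root: t = (26.63 + √(26.63² + 2·9.80·37.6)) / 9.80 = (26.63 + 38.03) / 9.80 = 6.598 s.
Vertical velocity at impact: v_y = v_y0 − g t = 26.63 − 9.80 × 6.598 = −38.03 m/s.
Speed: |v| = √(vₓ² + v_y²) = √(15.07² + 38.03²) = 40.91 m/s.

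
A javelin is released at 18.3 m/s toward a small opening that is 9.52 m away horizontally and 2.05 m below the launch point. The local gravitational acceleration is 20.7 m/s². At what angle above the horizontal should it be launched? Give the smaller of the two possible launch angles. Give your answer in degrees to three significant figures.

4.62°

Trajectory: y = x tanθ − g x² (1 + tan²θ)/(2v₀²). With x = 9.52, y = −2.05, v₀ = 18.3, g = 20.7:
2.801 tan²θ − 9.52 tanθ + (0.7510) = 0.
tanθ = [9.52 ± √(9.52² − 4 × 2.801 × (0.7510))] / (2 × 2.801) = (9.52 ± 9.067) / 5.602, giving tanθ = 0.08081 or 3.318.
θ = 4.620° or 73.23°; the smaller is 4.620°.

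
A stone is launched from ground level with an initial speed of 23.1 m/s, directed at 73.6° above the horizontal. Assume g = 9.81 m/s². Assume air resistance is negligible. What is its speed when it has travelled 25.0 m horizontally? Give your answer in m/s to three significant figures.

Components: vₓ = 23.10 cos 73.6° = 6.522 m/s, v_y0 = 23.10 sin 73.6° = 22.16 m/s.
x = vₓ t ⇒ t = 25.0/6.522 = 3.833 s.
Vertical velocity there: v_y = v_y0 − g t = 22.16 − 9.81 × 3.833 = −15.44 m/s.
Speed: √(vₓ² + v_y²) = √(6.522² + 15.44²) = 16.76 m/s.

16.8 m/s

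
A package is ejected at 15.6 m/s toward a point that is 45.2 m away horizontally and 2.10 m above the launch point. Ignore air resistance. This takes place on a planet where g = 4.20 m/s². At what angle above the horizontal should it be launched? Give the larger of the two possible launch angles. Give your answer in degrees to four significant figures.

63.50°

Trajectory: y = x tanθ − g x² (1 + tan²θ)/(2v₀²). With x = 45.2, y = 2.10, v₀ = 15.6, g = 4.20:
17.63 tan²θ − 45.2 tanθ + (19.73) = 0.
tanθ = [45.2 ± √(45.2² − 4 × 17.63 × (19.73))] / (2 × 17.63) = (45.2 ± 25.53) / 35.26, giving tanθ = 0.5579 or 2.006.
θ = 29.16° or 63.50°; the larger is 63.50°.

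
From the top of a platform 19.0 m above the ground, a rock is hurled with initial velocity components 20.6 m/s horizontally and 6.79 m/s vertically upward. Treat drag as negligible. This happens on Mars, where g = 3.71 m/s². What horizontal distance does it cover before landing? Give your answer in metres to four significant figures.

113.6 m

The projectile lands when y = 19.0 + (6.790) t − ½·3.71·t² = 0. Positive root: t = (6.790 + √(6.790² + 2·3.71·19.0)) / 3.71 = (6.790 + 13.68) / 3.71 = 5.517 s.
Horizontal distance: R = vₓ t = 20.60 × 5.517 = 113.6 m.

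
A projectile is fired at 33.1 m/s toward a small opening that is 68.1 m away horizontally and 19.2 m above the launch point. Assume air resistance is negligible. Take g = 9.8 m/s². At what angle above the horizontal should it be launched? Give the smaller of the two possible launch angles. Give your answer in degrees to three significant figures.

Trajectory: y = x tanθ − g x² (1 + tan²θ)/(2v₀²). With x = 68.1, y = 19.2, v₀ = 33.1, g = 9.80:
20.74 tan²θ − 68.1 tanθ + (39.94) = 0.
tanθ = [68.1 ± √(68.1² − 4 × 20.74 × (39.94))] / (2 × 20.74) = (68.1 ± 36.39) / 41.48, giving tanθ = 0.7645 or 2.519.
θ = 37.40° or 68.35°; the smaller is 37.40°.

37.4°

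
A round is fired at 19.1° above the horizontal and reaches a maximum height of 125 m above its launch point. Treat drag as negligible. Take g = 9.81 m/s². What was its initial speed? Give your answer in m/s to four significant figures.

151.3 m/s

At the peak v_y = 0, so v_y0 = √(2gH) = √(2 × 9.81 × 125) = 49.52 m/s.
v_y0 = v₀ sin θ ⇒ v₀ = 49.52 / sin 19.1° = 151.3 m/s.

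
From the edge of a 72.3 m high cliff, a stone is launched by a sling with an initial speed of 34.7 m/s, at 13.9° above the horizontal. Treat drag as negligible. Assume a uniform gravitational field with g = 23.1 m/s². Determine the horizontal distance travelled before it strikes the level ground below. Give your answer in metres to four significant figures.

97.30 m

Resolve: vₓ = 34.70 cos 13.9° = 33.68 m/s and v_y0 = 34.70 sin 13.9° = 8.336 m/s.
With up positive and y = 0 at the ground: y(t) = 72.3 + (8.336) t − 11.55 t². Setting y = 0 and taking the positive root: t = [8.336 + √(8.336² + 2·23.1·72.3)] / 23.1 = (8.336 + 58.39) / 23.1 = 2.889 s.
Horizontal distance: R = vₓ t = 33.68 × 2.889 = 97.30 m.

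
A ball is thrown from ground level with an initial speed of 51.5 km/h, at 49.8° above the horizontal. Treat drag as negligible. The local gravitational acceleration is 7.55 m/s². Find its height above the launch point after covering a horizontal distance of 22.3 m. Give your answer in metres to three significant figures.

Convert: 51.5 km/h = 51.5/3.6 = 14.31 m/s.
vₓ = 14.31 cos 49.8° = 9.234 m/s; v_y0 = 14.31 sin 49.8° = 10.93 m/s.
x = vₓ t ⇒ t = 22.3/9.234 = 2.415 s.
Height: y = v_y0 t − ½ g t² = 10.93 × 2.415 − 3.775 × 2.415² = 26.39 − 22.02 = 4.370 m.

4.37 m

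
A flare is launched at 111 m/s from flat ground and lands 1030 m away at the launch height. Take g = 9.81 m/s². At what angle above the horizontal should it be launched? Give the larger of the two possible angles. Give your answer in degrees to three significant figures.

62.5°

Level-ground range R = v₀² sin(2θ)/g ⇒ sin(2θ) = gR/v₀² = 9.81 × 1030 / 111² = 0.8201.
2θ = 55.09° or 180° − 55.09° = 124.9°, so θ = 27.55° or 62.45°.
The larger angle is 62.45°.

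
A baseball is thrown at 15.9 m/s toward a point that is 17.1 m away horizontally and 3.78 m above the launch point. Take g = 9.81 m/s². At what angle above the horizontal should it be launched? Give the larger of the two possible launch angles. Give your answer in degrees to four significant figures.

Trajectory: y = x tanθ − g x² (1 + tan²θ)/(2v₀²). With x = 17.1, y = 3.78, v₀ = 15.9, g = 9.81:
5.673 tan²θ − 17.1 tanθ + (9.453) = 0.
tanθ = [17.1 ± √(17.1² − 4 × 5.673 × (9.453))] / (2 × 5.673) = (17.1 ± 8.825) / 11.35, giving tanθ = 0.7293 or 2.285.
θ = 36.10° or 66.36°; the larger is 66.36°.

66.36°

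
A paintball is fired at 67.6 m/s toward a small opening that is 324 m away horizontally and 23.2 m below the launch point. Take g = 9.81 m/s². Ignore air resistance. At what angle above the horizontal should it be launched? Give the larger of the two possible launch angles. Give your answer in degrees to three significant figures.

68.7°

Trajectory: y = x tanθ − g x² (1 + tan²θ)/(2v₀²). With x = 324, y = −23.2, v₀ = 67.6, g = 9.81:
112.7 tan²θ − 324 tanθ + (89.48) = 0.
tanθ = [324 ± √(324² − 4 × 112.7 × (89.48))] / (2 × 112.7) = (324 ± 254.3) / 225.4, giving tanθ = 0.3095 or 2.566.
θ = 17.20° or 68.71°; the larger is 68.71°.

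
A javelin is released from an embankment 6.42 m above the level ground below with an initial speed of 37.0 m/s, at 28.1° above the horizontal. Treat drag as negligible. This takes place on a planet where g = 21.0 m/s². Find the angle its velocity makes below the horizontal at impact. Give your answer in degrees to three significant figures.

36.3°

Resolve: vₓ = 37.00 cos 28.1° = 32.64 m/s and v_y0 = 37.00 sin 28.1° = 17.43 m/s.
The projectile lands when y = 6.42 + (17.43) t − ½·21.0·t² = 0. Positive root: t = (17.43 + √(17.43² + 2·21.0·6.42)) / 21.0 = (17.43 + 23.94) / 21.0 = 1.970 s.
At impact: v_y = v_y0 − g t = −23.94 m/s; vₓ = 32.64 m/s.
Angle below horizontal: arctan(|v_y|/vₓ) = arctan(23.94/32.64) = 36.27°.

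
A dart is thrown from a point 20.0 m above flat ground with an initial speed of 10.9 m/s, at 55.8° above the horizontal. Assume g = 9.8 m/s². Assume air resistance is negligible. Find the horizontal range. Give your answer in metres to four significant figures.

19.24 m

vₓ = 10.90 cos 55.8° = 6.127 m/s; v_y0 = 10.90 sin 55.8° = 9.015 m/s.
The projectile lands when y = 20.0 + (9.015) t − ½·9.80·t² = 0. Positive root: t = (9.015 + √(9.015² + 2·9.80·20.0)) / 9.80 = (9.015 + 21.75) / 9.80 = 3.140 s.
Horizontal distance: R = vₓ t = 6.127 × 3.140 = 19.24 m.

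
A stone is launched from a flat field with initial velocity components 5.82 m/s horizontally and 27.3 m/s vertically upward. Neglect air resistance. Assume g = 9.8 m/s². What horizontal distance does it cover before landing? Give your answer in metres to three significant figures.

Time aloft: T = 2 v_y0 / g = 2 × 27.30 / 9.80 = 5.571 s.
Horizontal distance R = vₓ T = 5.820 × 5.571 = 32.43 m.

32.4 m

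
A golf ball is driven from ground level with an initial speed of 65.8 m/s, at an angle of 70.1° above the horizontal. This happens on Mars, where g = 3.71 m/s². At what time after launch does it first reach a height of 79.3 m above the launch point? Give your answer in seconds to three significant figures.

1.34 s

Components: vₓ = 65.80 cos 70.1° = 22.40 m/s, v_y0 = 65.80 sin 70.1° = 61.87 m/s.
Require v_y0 t − ½ g t² = 79.3, i.e. 1.855 t² − 61.87 t + 79.3 = 0.
Quadratic formula: t = (61.87 ± √3239.6) / 3.71 = (61.87 ± 56.92) / 3.71 → t = 1.335 s or 32.02 s.
The first (ascending) time is 1.335 s.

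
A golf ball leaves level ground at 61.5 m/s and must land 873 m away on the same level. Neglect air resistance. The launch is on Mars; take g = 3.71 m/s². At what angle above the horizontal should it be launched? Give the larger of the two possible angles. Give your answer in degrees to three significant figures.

60.5°

Level-ground range R = v₀² sin(2θ)/g ⇒ sin(2θ) = gR/v₀² = 3.71 × 873 / 61.5² = 0.8563.
2θ = 58.91° or 180° − 58.91° = 121.1°, so θ = 29.45° or 60.55°.
The larger angle is 60.55°.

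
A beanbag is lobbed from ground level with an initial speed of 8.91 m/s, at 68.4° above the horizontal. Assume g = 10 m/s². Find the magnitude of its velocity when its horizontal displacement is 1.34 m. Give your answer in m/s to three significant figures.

5.33 m/s

vₓ = 8.910 cos 68.4° = 3.280 m/s; v_y0 = 8.910 sin 68.4° = 8.284 m/s.
At x = 1.34 m, t = x/vₓ = 1.34/3.280 = 0.4085 s.
Vertical velocity there: v_y = v_y0 − g t = 8.284 − 10.0 × 0.4085 = 4.199 m/s.
Speed: √(vₓ² + v_y²) = √(3.280² + 4.199²) = 5.328 m/s.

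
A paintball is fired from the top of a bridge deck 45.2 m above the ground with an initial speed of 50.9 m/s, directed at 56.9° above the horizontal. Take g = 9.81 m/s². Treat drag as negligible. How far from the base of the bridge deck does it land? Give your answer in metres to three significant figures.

268 m

vₓ = 50.90 cos 56.9° = 27.80 m/s; v_y0 = 50.90 sin 56.9° = 42.64 m/s.
With up positive and y = 0 at the ground: y(t) = 45.2 + (42.64) t − 4.905 t². Setting y = 0 and taking the positive root: t = [42.64 + √(42.64² + 2·9.81·45.2)] / 9.81 = (42.64 + 52.01) / 9.81 = 9.648 s.
Horizontal distance: R = vₓ t = 27.80 × 9.648 = 268.2 m.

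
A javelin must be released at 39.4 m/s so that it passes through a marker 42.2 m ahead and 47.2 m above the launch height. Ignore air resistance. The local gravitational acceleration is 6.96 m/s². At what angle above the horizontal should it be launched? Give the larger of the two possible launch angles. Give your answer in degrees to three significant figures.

Trajectory: y = x tanθ − g x² (1 + tan²θ)/(2v₀²). With x = 42.2, y = 47.2, v₀ = 39.4, g = 6.96:
3.992 tan²θ − 42.2 tanθ + (51.19) = 0.
tanθ = [42.2 ± √(42.2² − 4 × 3.992 × (51.19))] / (2 × 3.992) = (42.2 ± 31.04) / 7.984, giving tanθ = 1.398 or 9.173.
θ = 54.42° or 83.78°; the larger is 83.78°.

83.8°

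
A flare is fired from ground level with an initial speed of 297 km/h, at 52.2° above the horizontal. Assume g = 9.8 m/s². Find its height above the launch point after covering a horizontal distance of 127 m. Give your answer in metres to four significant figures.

Convert: 297 km/h = 297/3.6 = 82.50 m/s.
Horizontal component vₓ = 82.50 cos 52.2° = 50.56 m/s; vertical v_y0 = 82.50 sin 52.2° = 65.19 m/s.
At x = 127 m, t = x/vₓ = 127/50.56 = 2.512 s.
Height: y = v_y0 t − ½ g t² = 65.19 × 2.512 − 4.900 × 2.512² = 163.7 − 30.91 = 132.8 m.

132.8 m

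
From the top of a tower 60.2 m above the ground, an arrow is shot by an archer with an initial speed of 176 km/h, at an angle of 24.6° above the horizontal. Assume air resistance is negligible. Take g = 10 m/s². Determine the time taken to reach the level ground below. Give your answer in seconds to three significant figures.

6.06 s

Convert: 176 km/h = 176/3.6 = 48.89 m/s.
vₓ = 48.89 cos 24.6° = 44.45 m/s; v_y0 = 48.89 sin 24.6° = 20.35 m/s.
Vertical motion (up positive, ground at y = 0): 5.000 t² − (20.35) t − 60.2 = 0, so t = (20.35 + √(20.35² + 2·10.0·60.2)) / 10.0 = (20.35 + 40.23) / 10.0 = 6.058 s.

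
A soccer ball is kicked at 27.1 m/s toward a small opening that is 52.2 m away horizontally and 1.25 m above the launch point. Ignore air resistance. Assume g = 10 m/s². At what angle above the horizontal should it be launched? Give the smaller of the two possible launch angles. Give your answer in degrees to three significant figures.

Trajectory: y = x tanθ − g x² (1 + tan²θ)/(2v₀²). With x = 52.2, y = 1.25, v₀ = 27.1, g = 10.0:
18.55 tan²θ − 52.2 tanθ + (19.80) = 0.
tanθ = [52.2 ± √(52.2² − 4 × 18.55 × (19.80))] / (2 × 18.55) = (52.2 ± 35.43) / 37.10, giving tanθ = 0.4519 or 2.362.
θ = 24.32° or 67.05°; the smaller is 24.32°.

24.3°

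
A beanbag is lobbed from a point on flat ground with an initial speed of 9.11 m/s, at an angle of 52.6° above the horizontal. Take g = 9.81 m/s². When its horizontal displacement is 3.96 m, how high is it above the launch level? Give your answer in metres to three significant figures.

2.67 m

Horizontal component vₓ = 9.110 cos 52.6° = 5.533 m/s; vertical v_y0 = 9.110 sin 52.6° = 7.237 m/s.
Time to reach x = 3.96 m: t = x/vₓ = 3.96/5.533 = 0.7157 s.
Height: y = v_y0 t − ½ g t² = 7.237 × 0.7157 − 4.905 × 0.7157² = 5.179 − 2.512 = 2.667 m.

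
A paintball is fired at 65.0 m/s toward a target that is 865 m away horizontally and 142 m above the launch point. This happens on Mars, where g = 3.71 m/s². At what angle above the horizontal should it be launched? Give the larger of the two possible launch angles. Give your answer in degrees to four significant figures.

61.80°

Trajectory: y = x tanθ − g x² (1 + tan²θ)/(2v₀²). With x = 865, y = 142, v₀ = 65.0, g = 3.71:
328.5 tan²θ − 865 tanθ + (470.5) = 0.
tanθ = [865 ± √(865² − 4 × 328.5 × (470.5))] / (2 × 328.5) = (865 ± 360.5) / 657.0, giving tanθ = 0.7679 or 1.865.
θ = 37.52° or 61.80°; the larger is 61.80°.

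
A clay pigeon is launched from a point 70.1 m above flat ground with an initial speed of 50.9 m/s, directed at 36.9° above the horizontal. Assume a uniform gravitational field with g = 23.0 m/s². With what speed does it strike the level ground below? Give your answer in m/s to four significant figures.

76.26 m/s

vₓ = 50.90 cos 36.9° = 40.70 m/s; v_y0 = 50.90 sin 36.9° = 30.56 m/s.
With up positive and y = 0 at the ground: y(t) = 70.1 + (30.56) t − 11.50 t². Setting y = 0 and taking the positive root: t = [30.56 + √(30.56² + 2·23.0·70.1)] / 23.0 = (30.56 + 64.49) / 23.0 = 4.133 s.
Vertical velocity at impact: v_y = v_y0 − g t = 30.56 − 23.0 × 4.133 = −64.49 m/s.
Speed: |v| = √(vₓ² + v_y²) = √(40.70² + 64.49²) = 76.26 m/s.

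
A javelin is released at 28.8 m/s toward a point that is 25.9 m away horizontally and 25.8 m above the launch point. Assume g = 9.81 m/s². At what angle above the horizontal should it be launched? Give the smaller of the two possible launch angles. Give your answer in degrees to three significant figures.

56.1°

Trajectory: y = x tanθ − g x² (1 + tan²θ)/(2v₀²). With x = 25.9, y = 25.8, v₀ = 28.8, g = 9.81:
3.967 tan²θ − 25.9 tanθ + (29.77) = 0.
tanθ = [25.9 ± √(25.9² − 4 × 3.967 × (29.77))] / (2 × 3.967) = (25.9 ± 14.09) / 7.934, giving tanθ = 1.489 or 5.040.
θ = 56.11° or 78.78°; the smaller is 56.11°.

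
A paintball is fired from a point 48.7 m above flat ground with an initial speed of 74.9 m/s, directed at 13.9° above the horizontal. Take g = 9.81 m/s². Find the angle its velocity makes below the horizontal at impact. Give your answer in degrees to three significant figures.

26.2°

vₓ = 74.90 cos 13.9° = 72.71 m/s; v_y0 = 74.90 sin 13.9° = 17.99 m/s.
With up positive and y = 0 at the ground: y(t) = 48.7 + (17.99) t − 4.905 t². Setting y = 0 and taking the positive root: t = [17.99 + √(17.99² + 2·9.81·48.7)] / 9.81 = (17.99 + 35.77) / 9.81 = 5.480 s.
At impact: v_y = v_y0 − g t = −35.77 m/s; vₓ = 72.71 m/s.
Angle below horizontal: arctan(|v_y|/vₓ) = arctan(35.77/72.71) = 26.19°.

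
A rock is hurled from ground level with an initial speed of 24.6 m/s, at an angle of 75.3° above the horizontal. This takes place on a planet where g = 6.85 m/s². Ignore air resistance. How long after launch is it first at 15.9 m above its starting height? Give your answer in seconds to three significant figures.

0.749 s

Components: vₓ = 24.60 cos 75.3° = 6.242 m/s, v_y0 = 24.60 sin 75.3° = 23.79 m/s.
Height y(t) = 23.79 t − 3.425 t² = 15.9 gives 3.425 t² − 23.79 t + 15.9 = 0.
Quadratic formula: t = (23.79 ± √348.36) / 6.85 = (23.79 ± 18.66) / 6.85 → t = 0.7490 s or 6.198 s.
The first (ascending) time is 0.7490 s.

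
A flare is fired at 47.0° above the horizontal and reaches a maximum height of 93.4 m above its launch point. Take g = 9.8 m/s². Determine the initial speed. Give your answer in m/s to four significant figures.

At the peak v_y = 0, so v_y0 = √(2gH) = √(2 × 9.80 × 93.4) = 42.79 m/s.
v_y0 = v₀ sin θ ⇒ v₀ = 42.79 / sin 47.0° = 58.50 m/s.

58.50 m/s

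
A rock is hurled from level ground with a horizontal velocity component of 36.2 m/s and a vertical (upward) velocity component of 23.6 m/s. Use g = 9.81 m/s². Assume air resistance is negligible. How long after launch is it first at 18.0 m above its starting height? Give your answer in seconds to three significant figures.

Height y(t) = 23.60 t − 4.905 t² = 18.0 gives 4.905 t² − 23.60 t + 18.0 = 0.
t = [23.60 ± √(23.60² − 2·9.81·18.0)] / 9.81 = (23.60 ± 14.28) / 9.81, so t = 0.9505 s or t = 3.861 s.
The first (ascending) time is 0.9505 s.

0.950 s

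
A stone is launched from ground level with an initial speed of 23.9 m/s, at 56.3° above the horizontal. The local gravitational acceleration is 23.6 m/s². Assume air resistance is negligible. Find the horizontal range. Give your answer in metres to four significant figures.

Components: vₓ = 23.90 cos 56.3° = 13.26 m/s, v_y0 = 23.90 sin 56.3° = 19.88 m/s.
Flight time T = 2 v_y0 / g = 1.685 s.
Range: R = vₓ T = 13.26 × 1.685 = 22.35 m.

22.35 m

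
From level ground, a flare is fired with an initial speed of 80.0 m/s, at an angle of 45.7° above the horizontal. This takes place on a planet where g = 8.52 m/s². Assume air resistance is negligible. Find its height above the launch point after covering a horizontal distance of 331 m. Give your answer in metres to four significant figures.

189.7 m

Components: vₓ = 80.00 cos 45.7° = 55.87 m/s, v_y0 = 80.00 sin 45.7° = 57.26 m/s.
Time to reach x = 331 m: t = x/vₓ = 331/55.87 = 5.924 s.
Height: y = v_y0 t − ½ g t² = 57.26 × 5.924 − 4.260 × 5.924² = 339.2 − 149.5 = 189.7 m.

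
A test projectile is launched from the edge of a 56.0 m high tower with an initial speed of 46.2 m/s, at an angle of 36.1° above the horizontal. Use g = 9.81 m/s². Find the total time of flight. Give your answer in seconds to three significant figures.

Horizontal component vₓ = 46.20 cos 36.1° = 37.33 m/s; vertical v_y0 = 46.20 sin 36.1° = 27.22 m/s.
The projectile lands when y = 56.0 + (27.22) t − ½·9.81·t² = 0. Positive root: t = (27.22 + √(27.22² + 2·9.81·56.0)) / 9.81 = (27.22 + 42.89) / 9.81 = 7.147 s.

7.15 s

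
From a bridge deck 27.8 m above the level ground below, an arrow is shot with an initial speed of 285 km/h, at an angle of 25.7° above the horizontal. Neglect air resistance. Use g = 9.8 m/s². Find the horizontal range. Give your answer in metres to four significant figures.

552.1 m

Convert: 285 km/h = 285/3.6 = 79.17 m/s.
Components: vₓ = 79.17 cos 25.7° = 71.34 m/s, v_y0 = 79.17 sin 25.7° = 34.33 m/s.
The projectile lands when y = 27.8 + (34.33) t − ½·9.80·t² = 0. Positive root: t = (34.33 + √(34.33² + 2·9.80·27.8)) / 9.80 = (34.33 + 41.52) / 9.80 = 7.739 s.
Horizontal distance: R = vₓ t = 71.34 × 7.739 = 552.1 m.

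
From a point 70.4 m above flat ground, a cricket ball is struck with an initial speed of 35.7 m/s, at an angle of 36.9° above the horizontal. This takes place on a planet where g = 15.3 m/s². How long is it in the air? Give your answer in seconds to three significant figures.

4.74 s

vₓ = 35.70 cos 36.9° = 28.55 m/s; v_y0 = 35.70 sin 36.9° = 21.44 m/s.
With up positive and y = 0 at the ground: y(t) = 70.4 + (21.44) t − 7.650 t². Setting y = 0 and taking the positive root: t = [21.44 + √(21.44² + 2·15.3·70.4)] / 15.3 = (21.44 + 51.12) / 15.3 = 4.742 s.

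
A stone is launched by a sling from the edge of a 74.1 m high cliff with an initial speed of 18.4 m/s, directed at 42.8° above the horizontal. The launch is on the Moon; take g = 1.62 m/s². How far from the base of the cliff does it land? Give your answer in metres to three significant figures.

270 m

Components: vₓ = 18.40 cos 42.8° = 13.50 m/s, v_y0 = 18.40 sin 42.8° = 12.50 m/s.
With up positive and y = 0 at the ground: y(t) = 74.1 + (12.50) t − 0.8100 t². Setting y = 0 and taking the positive root: t = [12.50 + √(12.50² + 2·1.62·74.1)] / 1.62 = (12.50 + 19.91) / 1.62 = 20.01 s.
Horizontal distance: R = vₓ t = 13.50 × 20.01 = 270.1 m.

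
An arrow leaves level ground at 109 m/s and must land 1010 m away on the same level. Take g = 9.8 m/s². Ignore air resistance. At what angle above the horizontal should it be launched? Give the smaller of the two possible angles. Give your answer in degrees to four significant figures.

From R = (v₀²/g) sin 2θ: sin 2θ = 9.80 × 1010 / 11881 = 0.8331.
2θ = 56.42° or 180° − 56.42° = 123.6°, so θ = 28.21° or 61.79°.
The smaller angle is 28.21°.

28.21°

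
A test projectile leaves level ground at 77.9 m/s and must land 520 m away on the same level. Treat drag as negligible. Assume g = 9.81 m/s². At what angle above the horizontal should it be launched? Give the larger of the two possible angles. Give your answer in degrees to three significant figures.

61.4°

Level-ground range R = v₀² sin(2θ)/g ⇒ sin(2θ) = gR/v₀² = 9.81 × 520 / 77.9² = 0.8406.
2θ = 57.21° or 180° − 57.21° = 122.8°, so θ = 28.60° or 61.40°.
The larger angle is 61.40°.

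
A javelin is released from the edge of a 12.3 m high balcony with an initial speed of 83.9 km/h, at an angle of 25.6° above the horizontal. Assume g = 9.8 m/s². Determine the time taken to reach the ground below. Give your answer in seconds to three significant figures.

2.92 s

Convert: 83.9 km/h = 83.9/3.6 = 23.31 m/s.
Resolve: vₓ = 23.31 cos 25.6° = 21.02 m/s and v_y0 = 23.31 sin 25.6° = 10.07 m/s.
Vertical motion (up positive, ground at y = 0): 4.900 t² − (10.07) t − 12.3 = 0, so t = (10.07 + √(10.07² + 2·9.80·12.3)) / 9.80 = (10.07 + 18.51) / 9.80 = 2.916 s.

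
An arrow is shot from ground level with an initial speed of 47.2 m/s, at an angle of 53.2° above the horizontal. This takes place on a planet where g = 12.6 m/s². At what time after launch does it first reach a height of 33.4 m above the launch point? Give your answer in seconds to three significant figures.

vₓ = 47.20 cos 53.2° = 28.27 m/s; v_y0 = 47.20 sin 53.2° = 37.79 m/s.
Set y = v_y0 t − ½ g t² = 33.4: 6.300 t² − 37.79 t + 33.4 = 0.
t = [37.79 ± √(37.79² − 2·12.6·33.4)] / 12.6 = (37.79 ± 24.22) / 12.6, so t = 1.077 s or t = 4.922 s.
The first (ascending) time is 1.077 s.

1.08 s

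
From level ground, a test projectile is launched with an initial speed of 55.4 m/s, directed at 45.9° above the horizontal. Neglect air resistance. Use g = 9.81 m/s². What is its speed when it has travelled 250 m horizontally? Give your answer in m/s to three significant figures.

45.3 m/s

Horizontal component vₓ = 55.40 cos 45.9° = 38.55 m/s; vertical v_y0 = 55.40 sin 45.9° = 39.78 m/s.
At x = 250 m, t = x/vₓ = 250/38.55 = 6.484 s.
Vertical velocity there: v_y = v_y0 − g t = 39.78 − 9.81 × 6.484 = −23.83 m/s.
Speed: √(vₓ² + v_y²) = √(38.55² + 23.83²) = 45.32 m/s.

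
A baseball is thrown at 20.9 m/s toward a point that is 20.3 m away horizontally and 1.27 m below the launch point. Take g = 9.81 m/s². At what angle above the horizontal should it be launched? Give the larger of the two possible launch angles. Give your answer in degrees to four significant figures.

76.65°

Trajectory: y = x tanθ − g x² (1 + tan²θ)/(2v₀²). With x = 20.3, y = −1.27, v₀ = 20.9, g = 9.81:
4.627 tan²θ − 20.3 tanθ + (3.357) = 0.
tanθ = [20.3 ± √(20.3² − 4 × 4.627 × (3.357))] / (2 × 4.627) = (20.3 ± 18.71) / 9.255, giving tanθ = 0.1721 or 4.215.
θ = 9.767° or 76.65°; the larger is 76.65°.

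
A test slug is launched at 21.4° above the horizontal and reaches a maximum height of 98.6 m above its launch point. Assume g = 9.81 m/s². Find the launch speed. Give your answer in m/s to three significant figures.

At the peak v_y = 0, so v_y0 = √(2gH) = √(2 × 9.81 × 98.6) = 43.98 m/s.
v_y0 = v₀ sin θ ⇒ v₀ = 43.98 / sin 21.4° = 120.5 m/s.

121 m/s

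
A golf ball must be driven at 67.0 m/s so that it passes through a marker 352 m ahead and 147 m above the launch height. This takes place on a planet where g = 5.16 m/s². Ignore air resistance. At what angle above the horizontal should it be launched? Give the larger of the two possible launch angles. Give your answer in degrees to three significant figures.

76.7°

Trajectory: y = x tanθ − g x² (1 + tan²θ)/(2v₀²). With x = 352, y = 147, v₀ = 67.0, g = 5.16:
71.21 tan²θ − 352 tanθ + (218.2) = 0.
tanθ = [352 ± √(352² − 4 × 71.21 × (218.2))] / (2 × 71.21) = (352 ± 248.5) / 142.4, giving tanθ = 0.7268 or 4.216.
θ = 36.01° or 76.66°; the larger is 76.66°.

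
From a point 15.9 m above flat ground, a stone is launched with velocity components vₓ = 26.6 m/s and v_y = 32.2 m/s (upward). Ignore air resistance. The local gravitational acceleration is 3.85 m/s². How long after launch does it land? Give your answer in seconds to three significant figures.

17.2 s

With up positive and y = 0 at the ground: y(t) = 15.9 + (32.20) t − 1.925 t². Setting y = 0 and taking the positive root: t = [32.20 + √(32.20² + 2·3.85·15.9)] / 3.85 = (32.20 + 34.05) / 3.85 = 17.21 s.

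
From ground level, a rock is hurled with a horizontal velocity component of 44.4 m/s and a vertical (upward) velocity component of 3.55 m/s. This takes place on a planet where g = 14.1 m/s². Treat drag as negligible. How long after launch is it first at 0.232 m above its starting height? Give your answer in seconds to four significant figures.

0.07718 s

Require v_y0 t − ½ g t² = 0.232, i.e. 7.050 t² − 3.550 t + 0.232 = 0.
t = [3.550 ± √(3.550² − 2·14.1·0.232)] / 14.1 = (3.550 ± 2.462) / 14.1, so t = 0.07718 s or t = 0.4264 s.
The first (ascending) time is 0.07718 s.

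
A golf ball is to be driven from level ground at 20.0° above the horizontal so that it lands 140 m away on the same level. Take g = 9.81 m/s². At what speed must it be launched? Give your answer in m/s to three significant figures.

46.2 m/s

Level-ground range: R = v₀² sin(2θ)/g, so v₀ = √(gR / sin 2θ).
v₀ = √(9.81 × 140 / sin 40.00°) = √(1373 / 0.6428) = √2136.6 = 46.22 m/s.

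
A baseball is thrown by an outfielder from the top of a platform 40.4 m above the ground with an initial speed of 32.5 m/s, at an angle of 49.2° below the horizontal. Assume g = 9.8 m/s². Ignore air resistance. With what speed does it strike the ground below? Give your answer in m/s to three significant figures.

43.0 m/s

Horizontal component vₓ = 32.50 cos 49.2° = 21.24 m/s; vertical v_y0 = −24.60 m/s (downward).
Vertical motion (up positive, ground at y = 0): 4.900 t² − (−24.60) t − 40.4 = 0, so t = (−24.60 + √(24.60² + 2·9.80·40.4)) / 9.80 = (−24.60 + 37.38) / 9.80 = 1.304 s.
Vertical velocity at impact: v_y = v_y0 − g t = −24.60 − 9.80 × 1.304 = −37.38 m/s.
Speed: |v| = √(vₓ² + v_y²) = √(21.24² + 37.38²) = 42.99 m/s.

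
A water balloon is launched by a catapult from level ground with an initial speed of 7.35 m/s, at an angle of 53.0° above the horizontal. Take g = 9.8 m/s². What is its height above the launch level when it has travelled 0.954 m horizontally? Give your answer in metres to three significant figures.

1.04 m

Horizontal component vₓ = 7.350 cos 53.0° = 4.423 m/s; vertical v_y0 = 7.350 sin 53.0° = 5.870 m/s.
x = vₓ t ⇒ t = 0.954/4.423 = 0.2157 s.
Height: y = v_y0 t − ½ g t² = 5.870 × 0.2157 − 4.900 × 0.2157² = 1.266 − 0.2279 = 1.038 m.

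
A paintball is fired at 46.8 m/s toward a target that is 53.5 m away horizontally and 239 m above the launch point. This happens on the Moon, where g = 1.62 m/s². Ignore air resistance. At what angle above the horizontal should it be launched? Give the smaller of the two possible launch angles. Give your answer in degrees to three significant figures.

Trajectory: y = x tanθ − g x² (1 + tan²θ)/(2v₀²). With x = 53.5, y = 239, v₀ = 46.8, g = 1.62:
1.059 tan²θ − 53.5 tanθ + (240.1) = 0.
tanθ = [53.5 ± √(53.5² − 4 × 1.059 × (240.1))] / (2 × 1.059) = (53.5 ± 42.96) / 2.117, giving tanθ = 4.977 or 45.56.
θ = 78.64° or 88.74°; the smaller is 78.64°.

78.6°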